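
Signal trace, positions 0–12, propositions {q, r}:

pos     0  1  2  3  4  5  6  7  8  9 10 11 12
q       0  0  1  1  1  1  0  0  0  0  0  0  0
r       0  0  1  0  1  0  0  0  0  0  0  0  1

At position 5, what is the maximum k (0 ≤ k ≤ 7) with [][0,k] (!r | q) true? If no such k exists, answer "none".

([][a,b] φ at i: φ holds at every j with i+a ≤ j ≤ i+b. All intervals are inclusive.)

(!r | q) must hold from j=5 onward; find where it first fails.
  j=5: holds
  j=6: holds
  j=7: holds
  j=8: holds
  j=9: holds
  j=10: holds
  j=11: holds
  j=12: fails
Holds on [5,11], so largest k = 6.

6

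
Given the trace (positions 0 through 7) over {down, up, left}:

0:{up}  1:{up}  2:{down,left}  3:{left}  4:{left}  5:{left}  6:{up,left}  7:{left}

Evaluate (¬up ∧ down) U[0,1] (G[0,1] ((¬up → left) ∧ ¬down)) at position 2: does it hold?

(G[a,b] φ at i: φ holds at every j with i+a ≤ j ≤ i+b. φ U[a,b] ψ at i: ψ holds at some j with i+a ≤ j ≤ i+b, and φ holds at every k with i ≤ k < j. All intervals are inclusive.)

Need some j in [2,3] with G[0,1] ((¬up → left) ∧ ¬down), and (¬up ∧ down) at every k in [2,j-1].
  j=2: G[0,1] ((¬up → left) ∧ ¬down) — fails at 2.
  j=3: G[0,1] ((¬up → left) ∧ ¬down) holds; (¬up ∧ down) holds at every k in [2,2] → satisfied.

True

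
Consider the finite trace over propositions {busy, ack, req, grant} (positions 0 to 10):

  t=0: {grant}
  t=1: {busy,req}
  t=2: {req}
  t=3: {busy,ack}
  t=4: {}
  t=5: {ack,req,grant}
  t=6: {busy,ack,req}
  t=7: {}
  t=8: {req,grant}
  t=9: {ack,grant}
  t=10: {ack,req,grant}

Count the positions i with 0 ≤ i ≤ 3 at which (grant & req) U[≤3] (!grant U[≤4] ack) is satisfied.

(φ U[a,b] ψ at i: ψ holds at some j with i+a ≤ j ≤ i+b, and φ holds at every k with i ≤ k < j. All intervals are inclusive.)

Evaluate at each i in [0,3]:
  i=0: ✗ (lhs fails at k=0 before rhs at j=1)
  i=1: ✓ (rhs at j=1)
  i=2: ✓ (rhs at j=2)
  i=3: ✓ (rhs at j=3)
Positions where it holds: {1, 2, 3} → 3.

3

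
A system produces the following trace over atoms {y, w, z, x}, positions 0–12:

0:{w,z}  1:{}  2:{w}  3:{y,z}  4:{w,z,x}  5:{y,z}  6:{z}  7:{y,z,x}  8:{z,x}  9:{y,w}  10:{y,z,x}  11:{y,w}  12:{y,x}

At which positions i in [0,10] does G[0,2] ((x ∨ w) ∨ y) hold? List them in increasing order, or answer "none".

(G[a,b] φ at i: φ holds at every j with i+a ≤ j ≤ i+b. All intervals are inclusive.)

Evaluate at each i in [0,10]:
  i=0: ✗ (fails at j=1)
  i=1: ✗ (fails at j=1)
  i=2: ✓ (all of [2,4])
  i=3: ✓ (all of [3,5])
  i=4: ✗ (fails at j=6)
  i=5: ✗ (fails at j=6)
  i=6: ✗ (fails at j=6)
  i=7: ✓ (all of [7,9])
  i=8: ✓ (all of [8,10])
  i=9: ✓ (all of [9,11])
  i=10: ✓ (all of [10,12])

2, 3, 7, 8, 9, 10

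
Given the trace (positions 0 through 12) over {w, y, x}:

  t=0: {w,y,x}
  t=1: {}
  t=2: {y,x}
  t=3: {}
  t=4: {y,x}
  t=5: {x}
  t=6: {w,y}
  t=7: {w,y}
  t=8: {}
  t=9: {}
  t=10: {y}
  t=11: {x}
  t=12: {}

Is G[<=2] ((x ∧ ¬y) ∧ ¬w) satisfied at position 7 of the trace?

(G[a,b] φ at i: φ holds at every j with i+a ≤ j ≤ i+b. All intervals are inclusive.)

Does not hold

Check ((x ∧ ¬y) ∧ ¬w) at every j in [7,9]:
  j=7: false
  j=8: false
  j=9: false
Fails at j=7 → formula fails.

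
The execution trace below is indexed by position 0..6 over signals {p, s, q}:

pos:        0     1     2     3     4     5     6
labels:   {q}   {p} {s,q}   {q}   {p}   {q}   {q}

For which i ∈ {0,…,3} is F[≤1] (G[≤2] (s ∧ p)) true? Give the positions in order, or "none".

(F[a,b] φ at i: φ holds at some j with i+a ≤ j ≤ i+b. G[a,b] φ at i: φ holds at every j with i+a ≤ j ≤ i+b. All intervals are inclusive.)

none

Evaluate at each i in [0,3]:
  i=0: ✗ (none in [0,1])
  i=1: ✗ (none in [1,2])
  i=2: ✗ (none in [2,3])
  i=3: ✗ (none in [3,4])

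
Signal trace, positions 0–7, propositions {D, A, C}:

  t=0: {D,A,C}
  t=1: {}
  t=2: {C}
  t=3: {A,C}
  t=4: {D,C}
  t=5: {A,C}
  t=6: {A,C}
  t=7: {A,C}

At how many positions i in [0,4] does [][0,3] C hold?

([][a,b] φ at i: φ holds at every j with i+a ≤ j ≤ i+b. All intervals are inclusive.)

3

Evaluate at each i in [0,4]:
  i=0: ✗ (fails at j=1)
  i=1: ✗ (fails at j=1)
  i=2: ✓ (all of [2,5])
  i=3: ✓ (all of [3,6])
  i=4: ✓ (all of [4,7])
Positions where it holds: {2, 3, 4} → 3.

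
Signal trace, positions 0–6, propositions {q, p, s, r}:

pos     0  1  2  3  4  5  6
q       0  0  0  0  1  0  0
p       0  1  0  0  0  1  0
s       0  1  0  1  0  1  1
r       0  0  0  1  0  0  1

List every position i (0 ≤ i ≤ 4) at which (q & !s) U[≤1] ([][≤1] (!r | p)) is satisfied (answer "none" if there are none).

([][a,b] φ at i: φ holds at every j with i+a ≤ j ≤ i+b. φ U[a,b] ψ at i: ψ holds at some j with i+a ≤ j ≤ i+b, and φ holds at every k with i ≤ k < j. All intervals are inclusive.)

Evaluate at each i in [0,4]:
  i=0: ✓ (rhs at j=0)
  i=1: ✓ (rhs at j=1)
  i=2: ✗ (no rhs in [2,3])
  i=3: ✗ (lhs fails at k=3 before rhs at j=4)
  i=4: ✓ (rhs at j=4)

0, 1, 4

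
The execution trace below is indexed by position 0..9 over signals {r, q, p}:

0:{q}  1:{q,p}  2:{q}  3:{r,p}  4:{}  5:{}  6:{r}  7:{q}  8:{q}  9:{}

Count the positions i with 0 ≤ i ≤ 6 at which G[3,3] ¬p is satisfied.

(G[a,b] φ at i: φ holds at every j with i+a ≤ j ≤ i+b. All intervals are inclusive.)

Evaluate at each i in [0,6]:
  i=0: ✗ (fails at j=3)
  i=1: ✓ (all of [4,4])
  i=2: ✓ (all of [5,5])
  i=3: ✓ (all of [6,6])
  i=4: ✓ (all of [7,7])
  i=5: ✓ (all of [8,8])
  i=6: ✓ (all of [9,9])
Positions where it holds: {1, 2, 3, 4, 5, 6} → 6.

6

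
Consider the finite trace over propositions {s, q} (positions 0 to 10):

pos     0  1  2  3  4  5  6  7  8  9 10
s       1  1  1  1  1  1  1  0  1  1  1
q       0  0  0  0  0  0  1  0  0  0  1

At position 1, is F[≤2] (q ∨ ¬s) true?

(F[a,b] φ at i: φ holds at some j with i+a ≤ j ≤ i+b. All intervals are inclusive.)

No

Check (q ∨ ¬s) at each j in [1,3]:
  j=1: false
  j=2: false
  j=3: false
No position in the window satisfies it → formula fails.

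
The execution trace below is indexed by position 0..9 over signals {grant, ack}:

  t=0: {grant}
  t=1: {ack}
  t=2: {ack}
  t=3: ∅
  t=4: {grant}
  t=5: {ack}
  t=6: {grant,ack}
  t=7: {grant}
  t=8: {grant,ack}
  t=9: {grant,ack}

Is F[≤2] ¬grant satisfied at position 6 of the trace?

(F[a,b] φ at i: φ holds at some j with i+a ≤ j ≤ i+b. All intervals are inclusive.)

Check ¬grant at each j in [6,8]:
  j=6: false
  j=7: false
  j=8: false
No position in the window satisfies it → formula fails.

Does not hold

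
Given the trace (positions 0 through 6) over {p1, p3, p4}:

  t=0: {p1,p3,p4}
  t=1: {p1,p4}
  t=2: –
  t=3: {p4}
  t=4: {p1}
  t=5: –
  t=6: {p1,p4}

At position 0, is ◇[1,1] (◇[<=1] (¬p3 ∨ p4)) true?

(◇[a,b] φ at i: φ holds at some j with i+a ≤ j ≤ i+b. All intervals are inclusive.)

Check ◇[<=1] (¬p3 ∨ p4) at each j in [1,1]:
  j=1: holds (witness at 1)
Found at j=1 → formula holds.

Holds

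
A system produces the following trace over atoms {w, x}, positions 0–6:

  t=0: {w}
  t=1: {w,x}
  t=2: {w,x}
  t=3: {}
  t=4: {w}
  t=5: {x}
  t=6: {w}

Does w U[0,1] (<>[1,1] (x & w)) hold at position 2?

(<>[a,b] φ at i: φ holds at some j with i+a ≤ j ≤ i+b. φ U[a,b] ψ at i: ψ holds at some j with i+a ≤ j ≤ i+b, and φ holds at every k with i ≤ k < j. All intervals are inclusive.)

Need some j in [2,3] with <>[1,1] (x & w), and w at every k in [2,j-1].
  j=2: <>[1,1] (x & w) — fails (none in [3,3]).
  j=3: <>[1,1] (x & w) — fails (none in [4,4]).
No j in the window works → until fails.

No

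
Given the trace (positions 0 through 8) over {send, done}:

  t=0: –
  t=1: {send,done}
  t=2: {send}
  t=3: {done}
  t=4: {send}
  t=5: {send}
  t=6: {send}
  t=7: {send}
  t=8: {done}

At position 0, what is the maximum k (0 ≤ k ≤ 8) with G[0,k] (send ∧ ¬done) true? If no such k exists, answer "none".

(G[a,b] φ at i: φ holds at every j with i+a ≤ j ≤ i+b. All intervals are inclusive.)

(send ∧ ¬done) must hold from j=0 onward; find where it first fails.
  j=0: fails → no k works.

none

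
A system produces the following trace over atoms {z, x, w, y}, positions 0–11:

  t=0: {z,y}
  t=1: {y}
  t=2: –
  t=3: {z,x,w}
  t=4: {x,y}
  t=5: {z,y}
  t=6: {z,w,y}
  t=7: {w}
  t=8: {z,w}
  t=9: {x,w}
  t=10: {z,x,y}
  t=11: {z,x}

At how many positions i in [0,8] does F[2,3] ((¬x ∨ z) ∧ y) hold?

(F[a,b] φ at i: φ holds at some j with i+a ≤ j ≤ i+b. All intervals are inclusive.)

5

Evaluate at each i in [0,8]:
  i=0: ✗ (none in [2,3])
  i=1: ✗ (none in [3,4])
  i=2: ✓ (witness j=5)
  i=3: ✓ (witness j=5)
  i=4: ✓ (witness j=6)
  i=5: ✗ (none in [7,8])
  i=6: ✗ (none in [8,9])
  i=7: ✓ (witness j=10)
  i=8: ✓ (witness j=10)
Positions where it holds: {2, 3, 4, 7, 8} → 5.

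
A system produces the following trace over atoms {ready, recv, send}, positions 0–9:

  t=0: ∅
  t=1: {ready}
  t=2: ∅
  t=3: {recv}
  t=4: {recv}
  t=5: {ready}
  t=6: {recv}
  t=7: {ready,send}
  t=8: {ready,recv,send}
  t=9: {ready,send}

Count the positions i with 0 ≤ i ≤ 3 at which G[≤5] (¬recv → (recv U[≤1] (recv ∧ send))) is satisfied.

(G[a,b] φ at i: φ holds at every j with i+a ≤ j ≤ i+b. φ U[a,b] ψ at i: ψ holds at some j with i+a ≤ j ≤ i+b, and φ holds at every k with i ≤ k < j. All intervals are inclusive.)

Evaluate at each i in [0,3]:
  i=0: ✗ (fails at j=0)
  i=1: ✗ (fails at j=1)
  i=2: ✗ (fails at j=2)
  i=3: ✗ (fails at j=5)
Positions where it holds: {} → 0.

0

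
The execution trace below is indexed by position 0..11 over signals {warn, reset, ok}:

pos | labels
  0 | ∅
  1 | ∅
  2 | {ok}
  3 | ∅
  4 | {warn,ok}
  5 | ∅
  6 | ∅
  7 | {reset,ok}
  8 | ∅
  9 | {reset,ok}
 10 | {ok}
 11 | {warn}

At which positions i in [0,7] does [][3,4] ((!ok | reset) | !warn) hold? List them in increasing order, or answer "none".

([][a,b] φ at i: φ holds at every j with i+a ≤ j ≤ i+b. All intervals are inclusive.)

2, 3, 4, 5, 6, 7

Evaluate at each i in [0,7]:
  i=0: ✗ (fails at j=4)
  i=1: ✗ (fails at j=4)
  i=2: ✓ (all of [5,6])
  i=3: ✓ (all of [6,7])
  i=4: ✓ (all of [7,8])
  i=5: ✓ (all of [8,9])
  i=6: ✓ (all of [9,10])
  i=7: ✓ (all of [10,11])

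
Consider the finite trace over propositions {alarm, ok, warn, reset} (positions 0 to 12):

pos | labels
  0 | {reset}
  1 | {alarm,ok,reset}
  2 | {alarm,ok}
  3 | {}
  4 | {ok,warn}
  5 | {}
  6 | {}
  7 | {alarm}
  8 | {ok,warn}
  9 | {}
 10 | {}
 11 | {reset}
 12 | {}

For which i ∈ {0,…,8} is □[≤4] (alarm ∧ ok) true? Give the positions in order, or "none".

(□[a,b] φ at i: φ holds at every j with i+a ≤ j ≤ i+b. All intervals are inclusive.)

Evaluate at each i in [0,8]:
  i=0: ✗ (fails at j=0)
  i=1: ✗ (fails at j=3)
  i=2: ✗ (fails at j=3)
  i=3: ✗ (fails at j=3)
  i=4: ✗ (fails at j=4)
  i=5: ✗ (fails at j=5)
  i=6: ✗ (fails at j=6)
  i=7: ✗ (fails at j=7)
  i=8: ✗ (fails at j=8)

none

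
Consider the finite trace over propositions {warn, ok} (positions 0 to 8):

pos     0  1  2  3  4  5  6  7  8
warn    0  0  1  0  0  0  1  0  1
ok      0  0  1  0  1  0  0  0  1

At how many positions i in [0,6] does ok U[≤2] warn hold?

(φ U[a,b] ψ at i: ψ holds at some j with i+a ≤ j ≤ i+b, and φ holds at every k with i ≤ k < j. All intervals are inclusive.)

Evaluate at each i in [0,6]:
  i=0: ✗ (lhs fails at k=0 before rhs at j=2)
  i=1: ✗ (lhs fails at k=1 before rhs at j=2)
  i=2: ✓ (rhs at j=2)
  i=3: ✗ (no rhs in [3,5])
  i=4: ✗ (lhs fails at k=5 before rhs at j=6)
  i=5: ✗ (lhs fails at k=5 before rhs at j=6)
  i=6: ✓ (rhs at j=6)
Positions where it holds: {2, 6} → 2.

2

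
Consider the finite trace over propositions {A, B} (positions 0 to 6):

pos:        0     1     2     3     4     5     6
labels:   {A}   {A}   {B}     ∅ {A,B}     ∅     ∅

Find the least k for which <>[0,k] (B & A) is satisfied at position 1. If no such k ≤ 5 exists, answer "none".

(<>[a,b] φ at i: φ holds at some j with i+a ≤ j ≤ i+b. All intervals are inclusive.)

Scan j = 1,2,… for (B & A):
  j=1: fails
  j=2: fails
  j=3: fails
  j=4: holds
First hit at j=4, so smallest k = 4-1 = 3.

3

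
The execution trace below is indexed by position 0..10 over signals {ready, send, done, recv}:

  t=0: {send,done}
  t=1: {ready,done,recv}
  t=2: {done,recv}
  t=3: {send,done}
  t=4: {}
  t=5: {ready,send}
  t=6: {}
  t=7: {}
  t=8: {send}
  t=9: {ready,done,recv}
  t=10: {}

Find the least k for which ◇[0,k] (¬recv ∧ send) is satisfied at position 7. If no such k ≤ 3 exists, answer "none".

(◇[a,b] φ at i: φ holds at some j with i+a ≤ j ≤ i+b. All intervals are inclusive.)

1

Scan j = 7,8,… for (¬recv ∧ send):
  j=7: fails
  j=8: holds
First hit at j=8, so smallest k = 8-7 = 1.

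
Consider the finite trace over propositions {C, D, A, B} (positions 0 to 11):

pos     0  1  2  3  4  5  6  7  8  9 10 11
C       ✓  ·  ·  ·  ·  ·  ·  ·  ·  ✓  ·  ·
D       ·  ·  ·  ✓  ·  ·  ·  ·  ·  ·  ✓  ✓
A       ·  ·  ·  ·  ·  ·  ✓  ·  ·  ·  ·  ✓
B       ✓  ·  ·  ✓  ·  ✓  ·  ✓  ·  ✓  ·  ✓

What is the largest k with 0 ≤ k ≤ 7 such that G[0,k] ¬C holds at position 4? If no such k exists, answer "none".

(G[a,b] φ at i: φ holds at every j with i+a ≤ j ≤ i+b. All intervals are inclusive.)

¬C must hold from j=4 onward; find where it first fails.
  j=4: holds
  j=5: holds
  j=6: holds
  j=7: holds
  j=8: holds
  j=9: fails
Holds on [4,8], so largest k = 4.

4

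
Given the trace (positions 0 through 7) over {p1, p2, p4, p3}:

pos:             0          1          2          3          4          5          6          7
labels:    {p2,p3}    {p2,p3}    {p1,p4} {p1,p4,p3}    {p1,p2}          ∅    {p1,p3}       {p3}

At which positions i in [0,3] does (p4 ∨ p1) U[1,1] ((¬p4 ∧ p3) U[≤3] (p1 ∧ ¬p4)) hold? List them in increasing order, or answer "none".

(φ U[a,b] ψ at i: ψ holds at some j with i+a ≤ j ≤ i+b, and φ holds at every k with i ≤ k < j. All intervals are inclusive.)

3

Evaluate at each i in [0,3]:
  i=0: ✗ (no rhs in [1,1])
  i=1: ✗ (no rhs in [2,2])
  i=2: ✗ (no rhs in [3,3])
  i=3: ✓ (rhs at j=4; lhs holds on [3,3])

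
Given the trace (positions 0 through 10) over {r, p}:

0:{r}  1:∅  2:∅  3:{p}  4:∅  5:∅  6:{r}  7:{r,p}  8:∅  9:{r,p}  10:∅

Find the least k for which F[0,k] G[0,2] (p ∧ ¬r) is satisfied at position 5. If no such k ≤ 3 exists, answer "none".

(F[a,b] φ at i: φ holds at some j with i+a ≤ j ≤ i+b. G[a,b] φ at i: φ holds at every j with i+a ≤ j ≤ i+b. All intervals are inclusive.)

none

Scan j = 5,6,… for G[0,2] (p ∧ ¬r):
  j=5: fails
  j=6: fails
  j=7: fails
  j=8: fails
No j in [5,8] satisfies it → none.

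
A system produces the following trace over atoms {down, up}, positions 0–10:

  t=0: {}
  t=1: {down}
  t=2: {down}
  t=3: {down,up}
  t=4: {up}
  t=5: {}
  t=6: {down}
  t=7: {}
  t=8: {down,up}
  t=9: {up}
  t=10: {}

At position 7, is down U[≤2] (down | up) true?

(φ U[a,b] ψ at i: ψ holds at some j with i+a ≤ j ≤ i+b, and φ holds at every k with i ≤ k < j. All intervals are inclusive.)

False

Need some j in [7,9] with (down | up), and down at every k in [7,j-1].
  j=7: (down | up) false.
  j=8: (down | up) holds, but down fails at k=7 → not this j.
  j=9: (down | up) holds, but down fails at k=7 → not this j.
No j in the window works → until fails.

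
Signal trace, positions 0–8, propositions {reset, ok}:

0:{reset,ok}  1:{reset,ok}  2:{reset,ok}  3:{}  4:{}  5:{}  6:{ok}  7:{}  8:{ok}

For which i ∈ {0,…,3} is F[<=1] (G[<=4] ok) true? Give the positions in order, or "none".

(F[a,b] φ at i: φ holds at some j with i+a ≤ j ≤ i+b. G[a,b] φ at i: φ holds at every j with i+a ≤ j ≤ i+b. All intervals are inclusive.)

none

Evaluate at each i in [0,3]:
  i=0: ✗ (none in [0,1])
  i=1: ✗ (none in [1,2])
  i=2: ✗ (none in [2,3])
  i=3: ✗ (none in [3,4])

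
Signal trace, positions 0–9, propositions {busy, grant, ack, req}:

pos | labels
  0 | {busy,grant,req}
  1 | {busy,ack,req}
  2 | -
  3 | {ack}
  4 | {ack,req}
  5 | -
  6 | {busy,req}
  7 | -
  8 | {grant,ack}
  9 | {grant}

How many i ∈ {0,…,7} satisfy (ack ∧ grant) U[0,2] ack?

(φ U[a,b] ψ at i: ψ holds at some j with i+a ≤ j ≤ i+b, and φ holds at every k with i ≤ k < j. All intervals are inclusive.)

3

Evaluate at each i in [0,7]:
  i=0: ✗ (lhs fails at k=0 before rhs at j=1)
  i=1: ✓ (rhs at j=1)
  i=2: ✗ (lhs fails at k=2 before rhs at j=3)
  i=3: ✓ (rhs at j=3)
  i=4: ✓ (rhs at j=4)
  i=5: ✗ (no rhs in [5,7])
  i=6: ✗ (lhs fails at k=6 before rhs at j=8)
  i=7: ✗ (lhs fails at k=7 before rhs at j=8)
Positions where it holds: {1, 3, 4} → 3.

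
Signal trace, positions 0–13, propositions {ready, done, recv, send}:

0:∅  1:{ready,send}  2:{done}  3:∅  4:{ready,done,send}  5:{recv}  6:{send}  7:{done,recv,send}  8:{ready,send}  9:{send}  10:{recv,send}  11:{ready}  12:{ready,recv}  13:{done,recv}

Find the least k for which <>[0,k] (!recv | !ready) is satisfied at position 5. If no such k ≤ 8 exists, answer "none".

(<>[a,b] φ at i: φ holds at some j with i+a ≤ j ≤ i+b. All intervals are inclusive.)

Scan j = 5,6,… for (!recv | !ready):
  j=5: holds
First hit at j=5, so smallest k = 5-5 = 0.

0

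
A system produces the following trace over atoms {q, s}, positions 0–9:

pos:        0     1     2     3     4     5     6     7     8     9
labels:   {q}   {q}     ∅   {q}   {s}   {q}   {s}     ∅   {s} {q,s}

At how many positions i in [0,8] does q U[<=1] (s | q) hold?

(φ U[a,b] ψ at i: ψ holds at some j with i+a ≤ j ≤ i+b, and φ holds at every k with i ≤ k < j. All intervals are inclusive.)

7

Evaluate at each i in [0,8]:
  i=0: ✓ (rhs at j=0)
  i=1: ✓ (rhs at j=1)
  i=2: ✗ (lhs fails at k=2 before rhs at j=3)
  i=3: ✓ (rhs at j=3)
  i=4: ✓ (rhs at j=4)
  i=5: ✓ (rhs at j=5)
  i=6: ✓ (rhs at j=6)
  i=7: ✗ (lhs fails at k=7 before rhs at j=8)
  i=8: ✓ (rhs at j=8)
Positions where it holds: {0, 1, 3, 4, 5, 6, 8} → 7.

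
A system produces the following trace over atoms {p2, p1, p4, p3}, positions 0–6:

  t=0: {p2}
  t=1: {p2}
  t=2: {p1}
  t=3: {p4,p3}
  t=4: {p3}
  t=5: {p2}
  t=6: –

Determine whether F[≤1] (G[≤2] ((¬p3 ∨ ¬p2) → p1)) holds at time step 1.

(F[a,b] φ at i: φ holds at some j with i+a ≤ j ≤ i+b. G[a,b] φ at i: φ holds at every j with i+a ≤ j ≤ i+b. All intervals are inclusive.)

Check G[≤2] ((¬p3 ∨ ¬p2) → p1) at each j in [1,2]:
  j=1: fails at 1
  j=2: fails at 3
No position in the window satisfies it → formula fails.

Does not hold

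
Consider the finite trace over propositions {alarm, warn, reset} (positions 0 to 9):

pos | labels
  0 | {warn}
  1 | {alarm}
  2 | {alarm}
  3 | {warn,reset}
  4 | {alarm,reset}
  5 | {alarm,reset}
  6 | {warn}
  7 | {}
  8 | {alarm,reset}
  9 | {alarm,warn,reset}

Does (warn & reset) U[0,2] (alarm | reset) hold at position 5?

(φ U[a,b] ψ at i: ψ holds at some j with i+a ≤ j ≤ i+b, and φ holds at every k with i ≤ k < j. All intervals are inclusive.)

Holds

Need some j in [5,7] with (alarm | reset), and (warn & reset) at every k in [5,j-1].
  j=5: (alarm | reset) holds; no prefix to check → satisfied.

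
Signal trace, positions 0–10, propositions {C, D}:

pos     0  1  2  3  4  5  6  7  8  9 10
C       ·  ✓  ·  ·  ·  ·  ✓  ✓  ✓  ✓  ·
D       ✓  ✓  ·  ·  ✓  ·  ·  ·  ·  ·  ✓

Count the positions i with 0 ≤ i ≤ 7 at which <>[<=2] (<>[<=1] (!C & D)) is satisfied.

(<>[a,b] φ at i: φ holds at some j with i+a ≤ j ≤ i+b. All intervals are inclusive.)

6

Evaluate at each i in [0,7]:
  i=0: ✓ (witness j=0)
  i=1: ✓ (witness j=3)
  i=2: ✓ (witness j=3)
  i=3: ✓ (witness j=3)
  i=4: ✓ (witness j=4)
  i=5: ✗ (none in [5,7])
  i=6: ✗ (none in [6,8])
  i=7: ✓ (witness j=9)
Positions where it holds: {0, 1, 2, 3, 4, 7} → 6.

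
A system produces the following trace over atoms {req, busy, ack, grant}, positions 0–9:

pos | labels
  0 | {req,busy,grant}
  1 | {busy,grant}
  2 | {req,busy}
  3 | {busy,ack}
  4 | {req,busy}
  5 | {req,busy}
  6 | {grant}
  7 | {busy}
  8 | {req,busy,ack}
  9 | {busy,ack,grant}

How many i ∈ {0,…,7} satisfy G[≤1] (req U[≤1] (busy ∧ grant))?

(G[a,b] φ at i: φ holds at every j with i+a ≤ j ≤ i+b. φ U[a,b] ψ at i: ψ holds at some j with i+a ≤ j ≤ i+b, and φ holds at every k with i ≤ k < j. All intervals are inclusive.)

1

Evaluate at each i in [0,7]:
  i=0: ✓ (all of [0,1])
  i=1: ✗ (fails at j=2)
  i=2: ✗ (fails at j=2)
  i=3: ✗ (fails at j=3)
  i=4: ✗ (fails at j=4)
  i=5: ✗ (fails at j=5)
  i=6: ✗ (fails at j=6)
  i=7: ✗ (fails at j=7)
Positions where it holds: {0} → 1.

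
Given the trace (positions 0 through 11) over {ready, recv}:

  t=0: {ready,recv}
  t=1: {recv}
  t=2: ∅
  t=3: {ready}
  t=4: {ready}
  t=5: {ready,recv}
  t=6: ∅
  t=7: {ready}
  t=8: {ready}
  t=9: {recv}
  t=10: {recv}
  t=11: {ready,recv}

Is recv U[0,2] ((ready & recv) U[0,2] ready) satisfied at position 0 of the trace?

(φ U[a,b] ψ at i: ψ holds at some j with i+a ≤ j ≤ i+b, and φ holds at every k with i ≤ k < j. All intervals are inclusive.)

Need some j in [0,2] with ((ready & recv) U[0,2] ready), and recv at every k in [0,j-1].
  j=0: ((ready & recv) U[0,2] ready) holds; no prefix to check → satisfied.

True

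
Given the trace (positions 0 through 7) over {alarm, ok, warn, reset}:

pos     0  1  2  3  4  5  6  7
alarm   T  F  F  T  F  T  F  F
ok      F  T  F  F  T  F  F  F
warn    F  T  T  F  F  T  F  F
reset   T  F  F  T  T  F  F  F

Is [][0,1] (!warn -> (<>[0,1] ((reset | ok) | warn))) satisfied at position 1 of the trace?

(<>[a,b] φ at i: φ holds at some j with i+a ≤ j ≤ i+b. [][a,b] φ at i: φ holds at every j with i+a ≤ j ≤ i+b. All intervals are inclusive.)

Yes

Check (!warn -> (<>[0,1] ((reset | ok) | warn))) at every j in [1,2]:
  j=1: antecedent false → ✓
  j=2: antecedent false → ✓
All positions satisfy it → formula holds.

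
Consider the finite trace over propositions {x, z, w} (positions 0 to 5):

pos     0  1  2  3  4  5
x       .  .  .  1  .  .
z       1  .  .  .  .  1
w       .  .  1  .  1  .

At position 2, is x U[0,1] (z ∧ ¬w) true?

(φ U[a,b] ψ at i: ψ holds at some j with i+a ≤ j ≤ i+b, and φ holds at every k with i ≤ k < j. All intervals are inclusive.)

False

Need some j in [2,3] with (z ∧ ¬w), and x at every k in [2,j-1].
  j=2: (z ∧ ¬w) false.
  j=3: (z ∧ ¬w) false.
No j in the window works → until fails.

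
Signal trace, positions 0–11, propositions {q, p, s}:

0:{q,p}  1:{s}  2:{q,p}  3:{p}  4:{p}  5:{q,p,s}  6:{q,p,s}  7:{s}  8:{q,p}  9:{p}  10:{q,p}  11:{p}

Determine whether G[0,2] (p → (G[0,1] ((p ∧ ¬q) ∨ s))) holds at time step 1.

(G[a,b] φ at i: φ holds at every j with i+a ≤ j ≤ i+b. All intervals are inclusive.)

Check (p → (G[0,1] ((p ∧ ¬q) ∨ s))) at every j in [1,3]:
  j=1: antecedent false → ✓
  j=2: antecedent true; consequent fails at 2 → ✗
  j=3: antecedent true; consequent holds on [3,4] → ✓
Fails at j=2 → formula fails.

No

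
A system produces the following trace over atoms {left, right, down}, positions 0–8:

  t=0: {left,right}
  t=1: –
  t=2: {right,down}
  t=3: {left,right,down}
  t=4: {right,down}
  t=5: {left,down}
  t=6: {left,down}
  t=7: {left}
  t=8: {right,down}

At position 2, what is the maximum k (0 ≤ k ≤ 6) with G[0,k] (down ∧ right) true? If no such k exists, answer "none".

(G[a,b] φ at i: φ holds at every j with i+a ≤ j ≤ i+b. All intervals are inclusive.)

(down ∧ right) must hold from j=2 onward; find where it first fails.
  j=2: holds
  j=3: holds
  j=4: holds
  j=5: fails
Holds on [2,4], so largest k = 2.

2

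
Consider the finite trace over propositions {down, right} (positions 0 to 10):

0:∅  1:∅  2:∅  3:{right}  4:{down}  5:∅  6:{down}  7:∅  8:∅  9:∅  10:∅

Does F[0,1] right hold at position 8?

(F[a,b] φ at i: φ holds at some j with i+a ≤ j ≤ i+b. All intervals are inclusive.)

Does not hold

Check right at each j in [8,9]:
  j=8: false
  j=9: false
No position in the window satisfies it → formula fails.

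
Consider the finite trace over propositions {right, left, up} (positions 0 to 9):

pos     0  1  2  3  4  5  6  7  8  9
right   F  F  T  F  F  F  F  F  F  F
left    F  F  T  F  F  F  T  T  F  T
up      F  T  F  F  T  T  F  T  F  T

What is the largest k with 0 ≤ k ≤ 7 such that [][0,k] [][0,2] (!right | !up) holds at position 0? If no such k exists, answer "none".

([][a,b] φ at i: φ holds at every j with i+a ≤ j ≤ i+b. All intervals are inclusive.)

[][0,2] (!right | !up) must hold from j=0 onward; find where it first fails.
  j=0: holds
  j=1: holds
  j=2: holds
  j=3: holds
  j=4: holds
  j=5: holds
  j=6: holds
  j=7: holds
Holds through j=7; largest k = 7.

7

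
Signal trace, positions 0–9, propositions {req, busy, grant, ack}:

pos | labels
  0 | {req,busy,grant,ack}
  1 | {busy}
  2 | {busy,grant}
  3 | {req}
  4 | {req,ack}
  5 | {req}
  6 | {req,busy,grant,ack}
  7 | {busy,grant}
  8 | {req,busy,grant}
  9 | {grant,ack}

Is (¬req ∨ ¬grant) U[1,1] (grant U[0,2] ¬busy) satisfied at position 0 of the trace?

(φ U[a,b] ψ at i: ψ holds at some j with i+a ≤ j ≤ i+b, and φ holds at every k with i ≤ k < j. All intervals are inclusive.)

Does not hold

Need some j in [1,1] with (grant U[0,2] ¬busy), and (¬req ∨ ¬grant) at every k in [0,j-1].
  j=1: (grant U[0,2] ¬busy) — fails.
No j in the window works → until fails.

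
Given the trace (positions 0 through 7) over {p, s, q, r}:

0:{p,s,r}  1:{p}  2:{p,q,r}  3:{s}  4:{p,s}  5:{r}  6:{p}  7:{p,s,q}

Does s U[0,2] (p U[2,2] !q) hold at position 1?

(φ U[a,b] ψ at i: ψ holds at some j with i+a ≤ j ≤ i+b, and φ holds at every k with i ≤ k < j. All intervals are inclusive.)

Yes

Need some j in [1,3] with (p U[2,2] !q), and s at every k in [1,j-1].
  j=1: (p U[2,2] !q) holds; no prefix to check → satisfied.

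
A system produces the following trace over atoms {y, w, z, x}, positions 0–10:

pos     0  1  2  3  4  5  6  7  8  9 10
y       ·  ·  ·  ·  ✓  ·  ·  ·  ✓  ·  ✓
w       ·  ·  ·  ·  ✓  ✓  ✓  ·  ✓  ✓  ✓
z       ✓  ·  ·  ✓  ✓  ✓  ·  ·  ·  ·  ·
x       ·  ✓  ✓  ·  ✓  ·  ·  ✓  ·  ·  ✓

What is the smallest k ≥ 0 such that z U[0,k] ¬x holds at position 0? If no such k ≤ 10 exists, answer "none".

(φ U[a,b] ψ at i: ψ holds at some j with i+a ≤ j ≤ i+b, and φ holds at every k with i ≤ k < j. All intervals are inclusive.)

Need earliest j ≥ 0 with ¬x, and z at every k in [0,j-1].
  j=0: rhs holds (empty prefix). k = 0.

0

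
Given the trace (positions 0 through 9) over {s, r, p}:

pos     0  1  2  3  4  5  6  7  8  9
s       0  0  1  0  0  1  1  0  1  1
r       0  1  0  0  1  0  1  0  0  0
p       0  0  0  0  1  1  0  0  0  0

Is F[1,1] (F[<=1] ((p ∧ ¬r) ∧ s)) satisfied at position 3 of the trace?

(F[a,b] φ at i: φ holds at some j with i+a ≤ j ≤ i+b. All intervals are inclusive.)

True

Check F[<=1] ((p ∧ ¬r) ∧ s) at each j in [4,4]:
  j=4: holds (witness at 5)
Found at j=4 → formula holds.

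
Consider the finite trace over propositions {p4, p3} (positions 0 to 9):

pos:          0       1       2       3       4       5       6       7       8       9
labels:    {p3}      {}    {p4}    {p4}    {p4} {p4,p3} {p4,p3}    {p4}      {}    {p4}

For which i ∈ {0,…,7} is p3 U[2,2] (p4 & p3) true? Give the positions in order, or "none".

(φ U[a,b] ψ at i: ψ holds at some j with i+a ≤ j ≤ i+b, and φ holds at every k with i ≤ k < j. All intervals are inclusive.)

none

Evaluate at each i in [0,7]:
  i=0: ✗ (no rhs in [2,2])
  i=1: ✗ (no rhs in [3,3])
  i=2: ✗ (no rhs in [4,4])
  i=3: ✗ (lhs fails at k=3 before rhs at j=5)
  i=4: ✗ (lhs fails at k=4 before rhs at j=6)
  i=5: ✗ (no rhs in [7,7])
  i=6: ✗ (no rhs in [8,8])
  i=7: ✗ (no rhs in [9,9])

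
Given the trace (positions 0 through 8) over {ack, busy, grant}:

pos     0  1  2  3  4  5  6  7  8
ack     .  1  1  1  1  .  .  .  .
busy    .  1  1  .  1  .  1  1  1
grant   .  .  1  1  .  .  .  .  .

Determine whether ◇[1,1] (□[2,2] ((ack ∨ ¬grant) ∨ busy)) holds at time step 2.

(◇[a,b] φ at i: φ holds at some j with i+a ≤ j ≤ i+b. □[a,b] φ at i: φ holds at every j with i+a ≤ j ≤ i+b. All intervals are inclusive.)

Yes

Check □[2,2] ((ack ∨ ¬grant) ∨ busy) at each j in [3,3]:
  j=3: holds on [5,5]
Found at j=3 → formula holds.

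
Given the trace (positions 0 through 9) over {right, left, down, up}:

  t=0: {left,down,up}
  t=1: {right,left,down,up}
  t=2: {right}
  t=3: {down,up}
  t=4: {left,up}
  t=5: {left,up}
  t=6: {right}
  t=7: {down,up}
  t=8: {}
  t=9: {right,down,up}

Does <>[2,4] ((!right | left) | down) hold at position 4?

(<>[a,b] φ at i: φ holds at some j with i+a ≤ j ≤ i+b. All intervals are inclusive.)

Check ((!right | left) | down) at each j in [6,8]:
  j=6: false
  j=7: true
  j=8: true
Found at j=7 → formula holds.

True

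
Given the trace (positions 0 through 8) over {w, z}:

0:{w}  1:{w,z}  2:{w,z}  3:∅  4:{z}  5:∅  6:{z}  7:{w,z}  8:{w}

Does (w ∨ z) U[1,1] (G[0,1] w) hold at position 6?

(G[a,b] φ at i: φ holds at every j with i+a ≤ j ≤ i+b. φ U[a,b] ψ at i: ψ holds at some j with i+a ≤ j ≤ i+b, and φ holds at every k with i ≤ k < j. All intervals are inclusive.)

Need some j in [7,7] with G[0,1] w, and (w ∨ z) at every k in [6,j-1].
  j=7: G[0,1] w holds; (w ∨ z) holds at every k in [6,6] → satisfied.

Holds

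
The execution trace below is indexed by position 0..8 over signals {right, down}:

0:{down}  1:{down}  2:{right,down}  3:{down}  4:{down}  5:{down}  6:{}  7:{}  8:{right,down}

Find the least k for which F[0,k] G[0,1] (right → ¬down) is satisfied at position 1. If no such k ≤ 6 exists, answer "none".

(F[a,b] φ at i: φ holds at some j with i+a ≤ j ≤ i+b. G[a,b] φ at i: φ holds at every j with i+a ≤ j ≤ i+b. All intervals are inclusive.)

Scan j = 1,2,… for G[0,1] (right → ¬down):
  j=1: fails
  j=2: fails
  j=3: holds
First hit at j=3, so smallest k = 3-1 = 2.

2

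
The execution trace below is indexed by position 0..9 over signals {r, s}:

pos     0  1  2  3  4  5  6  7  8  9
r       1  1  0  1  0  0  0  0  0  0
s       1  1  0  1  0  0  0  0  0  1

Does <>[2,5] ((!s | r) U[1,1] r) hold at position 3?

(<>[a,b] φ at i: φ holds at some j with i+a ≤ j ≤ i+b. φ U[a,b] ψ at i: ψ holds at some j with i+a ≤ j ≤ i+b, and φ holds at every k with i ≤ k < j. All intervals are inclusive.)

Check ((!s | r) U[1,1] r) at each j in [5,8]:
  j=5: fails
  j=6: fails
  j=7: fails
  j=8: fails
No position in the window satisfies it → formula fails.

False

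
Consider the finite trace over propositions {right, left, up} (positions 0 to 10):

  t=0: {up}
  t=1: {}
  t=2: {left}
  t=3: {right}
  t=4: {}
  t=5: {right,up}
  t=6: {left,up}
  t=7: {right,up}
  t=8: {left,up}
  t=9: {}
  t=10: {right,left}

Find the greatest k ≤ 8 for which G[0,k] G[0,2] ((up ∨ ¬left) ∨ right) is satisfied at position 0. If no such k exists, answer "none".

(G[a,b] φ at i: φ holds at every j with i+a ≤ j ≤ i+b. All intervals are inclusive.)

G[0,2] ((up ∨ ¬left) ∨ right) must hold from j=0 onward; find where it first fails.
  j=0: fails → no k works.

none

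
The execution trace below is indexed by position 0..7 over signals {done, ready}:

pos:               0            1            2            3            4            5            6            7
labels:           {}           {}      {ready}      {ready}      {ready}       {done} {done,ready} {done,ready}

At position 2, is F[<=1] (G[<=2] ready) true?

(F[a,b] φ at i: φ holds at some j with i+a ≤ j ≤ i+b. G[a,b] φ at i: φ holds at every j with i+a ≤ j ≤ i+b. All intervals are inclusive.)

True

Check G[<=2] ready at each j in [2,3]:
  j=2: holds on [2,4]
  j=3: fails at 5
Found at j=2 → formula holds.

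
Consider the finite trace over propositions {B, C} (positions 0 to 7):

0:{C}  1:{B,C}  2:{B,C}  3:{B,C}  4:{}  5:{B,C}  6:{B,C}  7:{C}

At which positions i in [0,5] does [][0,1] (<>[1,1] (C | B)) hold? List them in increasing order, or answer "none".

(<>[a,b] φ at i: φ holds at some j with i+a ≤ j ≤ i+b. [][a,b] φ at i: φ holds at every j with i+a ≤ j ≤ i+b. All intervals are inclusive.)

Evaluate at each i in [0,5]:
  i=0: ✓ (all of [0,1])
  i=1: ✓ (all of [1,2])
  i=2: ✗ (fails at j=3)
  i=3: ✗ (fails at j=3)
  i=4: ✓ (all of [4,5])
  i=5: ✓ (all of [5,6])

0, 1, 4, 5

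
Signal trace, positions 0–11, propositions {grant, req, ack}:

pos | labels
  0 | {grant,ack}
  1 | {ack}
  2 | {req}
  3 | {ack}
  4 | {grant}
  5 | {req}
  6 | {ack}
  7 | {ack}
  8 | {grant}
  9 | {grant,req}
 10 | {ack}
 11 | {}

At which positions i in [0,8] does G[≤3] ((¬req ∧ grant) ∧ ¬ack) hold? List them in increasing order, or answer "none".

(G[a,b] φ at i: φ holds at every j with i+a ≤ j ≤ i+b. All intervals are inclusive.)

none

Evaluate at each i in [0,8]:
  i=0: ✗ (fails at j=0)
  i=1: ✗ (fails at j=1)
  i=2: ✗ (fails at j=2)
  i=3: ✗ (fails at j=3)
  i=4: ✗ (fails at j=5)
  i=5: ✗ (fails at j=5)
  i=6: ✗ (fails at j=6)
  i=7: ✗ (fails at j=7)
  i=8: ✗ (fails at j=9)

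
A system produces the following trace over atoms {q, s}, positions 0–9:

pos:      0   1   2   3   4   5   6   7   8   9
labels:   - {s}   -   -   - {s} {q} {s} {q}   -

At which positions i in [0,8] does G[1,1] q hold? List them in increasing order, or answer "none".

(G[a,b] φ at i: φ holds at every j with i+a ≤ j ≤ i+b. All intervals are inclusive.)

5, 7

Evaluate at each i in [0,8]:
  i=0: ✗ (fails at j=1)
  i=1: ✗ (fails at j=2)
  i=2: ✗ (fails at j=3)
  i=3: ✗ (fails at j=4)
  i=4: ✗ (fails at j=5)
  i=5: ✓ (all of [6,6])
  i=6: ✗ (fails at j=7)
  i=7: ✓ (all of [8,8])
  i=8: ✗ (fails at j=9)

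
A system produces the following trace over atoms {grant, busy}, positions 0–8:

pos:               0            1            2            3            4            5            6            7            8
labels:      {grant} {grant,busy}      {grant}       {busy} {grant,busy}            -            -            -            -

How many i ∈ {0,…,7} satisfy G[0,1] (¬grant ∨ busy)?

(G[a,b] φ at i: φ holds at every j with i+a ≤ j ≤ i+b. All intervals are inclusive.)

Evaluate at each i in [0,7]:
  i=0: ✗ (fails at j=0)
  i=1: ✗ (fails at j=2)
  i=2: ✗ (fails at j=2)
  i=3: ✓ (all of [3,4])
  i=4: ✓ (all of [4,5])
  i=5: ✓ (all of [5,6])
  i=6: ✓ (all of [6,7])
  i=7: ✓ (all of [7,8])
Positions where it holds: {3, 4, 5, 6, 7} → 5.

5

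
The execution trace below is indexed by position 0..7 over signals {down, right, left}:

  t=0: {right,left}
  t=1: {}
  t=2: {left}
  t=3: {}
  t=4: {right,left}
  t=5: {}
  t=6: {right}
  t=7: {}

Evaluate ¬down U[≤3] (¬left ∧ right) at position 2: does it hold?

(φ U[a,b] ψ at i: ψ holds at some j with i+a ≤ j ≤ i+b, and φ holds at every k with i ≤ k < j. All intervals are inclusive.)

Need some j in [2,5] with (¬left ∧ right), and ¬down at every k in [2,j-1].
  j=2: (¬left ∧ right) false.
  j=3: (¬left ∧ right) false.
  j=4: (¬left ∧ right) false.
  j=5: (¬left ∧ right) false.
No j in the window works → until fails.

False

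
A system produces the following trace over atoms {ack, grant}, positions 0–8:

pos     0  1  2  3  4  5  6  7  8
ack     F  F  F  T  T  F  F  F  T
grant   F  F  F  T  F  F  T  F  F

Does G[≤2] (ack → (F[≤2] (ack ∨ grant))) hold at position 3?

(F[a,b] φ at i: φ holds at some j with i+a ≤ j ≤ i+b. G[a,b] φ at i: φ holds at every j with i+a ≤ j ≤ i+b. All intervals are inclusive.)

True

Check (ack → (F[≤2] (ack ∨ grant))) at every j in [3,5]:
  j=3: antecedent true; consequent holds (witness at 3) → ✓
  j=4: antecedent true; consequent holds (witness at 4) → ✓
  j=5: antecedent false → ✓
All positions satisfy it → formula holds.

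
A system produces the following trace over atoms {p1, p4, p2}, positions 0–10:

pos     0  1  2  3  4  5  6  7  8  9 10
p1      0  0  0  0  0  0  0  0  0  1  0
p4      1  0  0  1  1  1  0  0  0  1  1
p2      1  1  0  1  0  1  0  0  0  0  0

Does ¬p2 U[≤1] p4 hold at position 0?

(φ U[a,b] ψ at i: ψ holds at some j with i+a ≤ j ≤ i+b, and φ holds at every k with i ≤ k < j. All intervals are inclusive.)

Need some j in [0,1] with p4, and ¬p2 at every k in [0,j-1].
  j=0: p4 holds; no prefix to check → satisfied.

Yes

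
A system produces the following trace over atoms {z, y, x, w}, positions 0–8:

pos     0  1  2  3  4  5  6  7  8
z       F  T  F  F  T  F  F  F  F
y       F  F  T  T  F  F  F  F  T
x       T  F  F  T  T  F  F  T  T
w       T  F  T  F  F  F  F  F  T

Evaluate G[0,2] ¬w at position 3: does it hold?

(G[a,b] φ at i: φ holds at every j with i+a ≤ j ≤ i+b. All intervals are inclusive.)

True

Check ¬w at every j in [3,5]:
  j=3: true
  j=4: true
  j=5: true
All positions satisfy it → formula holds.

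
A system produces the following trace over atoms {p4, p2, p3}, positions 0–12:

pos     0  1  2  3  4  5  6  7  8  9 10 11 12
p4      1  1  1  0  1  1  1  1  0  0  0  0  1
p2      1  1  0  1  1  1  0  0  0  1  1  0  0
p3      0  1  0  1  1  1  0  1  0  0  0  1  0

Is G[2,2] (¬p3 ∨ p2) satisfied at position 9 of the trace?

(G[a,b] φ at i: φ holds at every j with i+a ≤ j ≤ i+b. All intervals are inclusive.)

Check (¬p3 ∨ p2) at every j in [11,11]:
  j=11: false
Fails at j=11 → formula fails.

False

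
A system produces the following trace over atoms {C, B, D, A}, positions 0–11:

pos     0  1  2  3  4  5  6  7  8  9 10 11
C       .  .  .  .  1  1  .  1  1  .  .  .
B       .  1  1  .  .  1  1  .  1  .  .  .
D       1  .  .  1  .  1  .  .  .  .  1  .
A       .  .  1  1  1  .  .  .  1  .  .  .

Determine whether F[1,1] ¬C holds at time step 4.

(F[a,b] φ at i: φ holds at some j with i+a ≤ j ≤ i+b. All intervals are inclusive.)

No

Check ¬C at each j in [5,5]:
  j=5: false
No position in the window satisfies it → formula fails.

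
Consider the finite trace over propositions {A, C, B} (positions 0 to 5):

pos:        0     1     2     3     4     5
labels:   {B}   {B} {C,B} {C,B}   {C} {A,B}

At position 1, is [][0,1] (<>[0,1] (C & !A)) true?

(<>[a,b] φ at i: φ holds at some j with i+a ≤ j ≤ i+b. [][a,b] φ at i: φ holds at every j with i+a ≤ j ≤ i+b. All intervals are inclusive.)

True

Check <>[0,1] (C & !A) at every j in [1,2]:
  j=1: holds (witness at 2)
  j=2: holds (witness at 2)
All positions satisfy it → formula holds.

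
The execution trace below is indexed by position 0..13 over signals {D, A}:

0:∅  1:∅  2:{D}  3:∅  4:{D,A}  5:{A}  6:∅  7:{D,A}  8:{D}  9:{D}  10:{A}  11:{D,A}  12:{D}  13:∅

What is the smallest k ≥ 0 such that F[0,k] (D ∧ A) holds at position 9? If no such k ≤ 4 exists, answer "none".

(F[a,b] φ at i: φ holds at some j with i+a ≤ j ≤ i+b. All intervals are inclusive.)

Scan j = 9,10,… for (D ∧ A):
  j=9: fails
  j=10: fails
  j=11: holds
First hit at j=11, so smallest k = 11-9 = 2.

2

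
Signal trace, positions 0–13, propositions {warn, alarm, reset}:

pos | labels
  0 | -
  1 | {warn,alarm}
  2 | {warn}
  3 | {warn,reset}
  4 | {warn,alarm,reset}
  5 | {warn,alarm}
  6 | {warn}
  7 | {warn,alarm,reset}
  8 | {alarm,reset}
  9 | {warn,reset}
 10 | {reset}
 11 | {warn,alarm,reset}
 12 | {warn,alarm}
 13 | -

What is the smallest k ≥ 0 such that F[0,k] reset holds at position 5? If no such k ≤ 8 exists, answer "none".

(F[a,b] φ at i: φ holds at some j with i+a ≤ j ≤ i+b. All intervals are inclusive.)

2

Scan j = 5,6,… for reset:
  j=5: fails
  j=6: fails
  j=7: holds
First hit at j=7, so smallest k = 7-5 = 2.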